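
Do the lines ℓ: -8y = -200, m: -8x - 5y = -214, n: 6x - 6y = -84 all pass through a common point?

The three lines meet at one point iff the augmented coefficient matrix [aᵢ bᵢ cᵢ] has rank < 3, i.e. its determinant vanishes.
Here the determinant is 48.
Nonzero, so no common point exists.

No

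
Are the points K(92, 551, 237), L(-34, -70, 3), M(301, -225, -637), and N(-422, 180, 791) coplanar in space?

A normal to the plane through K, L, M is n = KL × KM = (361170, -159030, 227565).
The plane has equation n·P = -464985. For N: n·N = -1035225.
-1035225 ≠ -464985, so N is off the plane.

No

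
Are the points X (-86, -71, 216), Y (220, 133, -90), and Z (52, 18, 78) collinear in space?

No

XY = (306, 204, -306), XZ = (138, 89, -138).
XY × XZ = (-918, 0, -918).
The cross product is nonzero, so the points do not lie on one line.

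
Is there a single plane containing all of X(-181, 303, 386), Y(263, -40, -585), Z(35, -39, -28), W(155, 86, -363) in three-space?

The four points are coplanar iff the 3×3 determinant with rows XY, XZ, XW is zero.
Rows: (444, -343, -971), (216, -342, -414), (336, -217, -749).
Expanding along the first row: (444)(166320) − (-343)(-22680) + (-971)(68040) = 0.
Zero determinant ⇒ coplanar.

Yes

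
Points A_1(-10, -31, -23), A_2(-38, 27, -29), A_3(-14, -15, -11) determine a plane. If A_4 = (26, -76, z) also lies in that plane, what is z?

34

Coplanarity requires A_1A_2 · (A_1A_3 × A_1A_4) = 0.
A_1A_2 = (-28, 58, -6), A_1A_3 = (-4, 16, 12); the triple product is linear in z with coefficient -216 and constant term 7344.
Setting it to zero: z = 34.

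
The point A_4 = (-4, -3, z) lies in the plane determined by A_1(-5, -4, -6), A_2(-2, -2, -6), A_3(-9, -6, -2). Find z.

-4

A normal to the plane is n = A_1A_2 × A_1A_3 = (8, -12, 2).
A_4 lies in the plane iff n · A_1A_4 = 0.
This gives (2)z + (8) = 0, so z = -4.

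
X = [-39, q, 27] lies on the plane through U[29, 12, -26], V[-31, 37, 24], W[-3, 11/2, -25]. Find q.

75/2

Coplanarity requires UV · (UW × UX) = 0.
UV = (-60, 25, 50), UW = (-32, -13/2, 1); the triple product is linear in q with coefficient -1540 and constant term 57750.
Setting it to zero: q = 75/2.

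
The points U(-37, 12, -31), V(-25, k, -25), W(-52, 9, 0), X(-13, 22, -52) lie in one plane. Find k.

20

Normal to plane UWX: n = (-247, 429, -78); plane equation n·P = 16705.
Requiring n·V = 16705: (429)k + (8125) = 16705.
So k = 20.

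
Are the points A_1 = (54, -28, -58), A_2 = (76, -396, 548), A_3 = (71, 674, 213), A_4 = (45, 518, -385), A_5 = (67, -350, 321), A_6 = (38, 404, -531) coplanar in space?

No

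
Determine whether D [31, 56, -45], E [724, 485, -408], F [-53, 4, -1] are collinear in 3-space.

DE = (693, 429, -363), DF = (-84, -52, 44).
Each component of DF is -4/33 times the corresponding component of DE, so DF = -4/33·DE and the points are collinear.

Yes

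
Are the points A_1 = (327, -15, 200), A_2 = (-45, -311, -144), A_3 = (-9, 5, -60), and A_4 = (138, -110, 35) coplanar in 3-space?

With A_1 as base: A_1A_2 = (-372, -296, -344), A_1A_3 = (-336, 20, -260), A_1A_4 = (-189, -95, -165).
A_1A_3 × A_1A_4 = (-28000, -6300, 35700).
A_1A_2 · (A_1A_3 × A_1A_4) = 0.
The scalar triple product vanishes, so the four points are coplanar.

Yes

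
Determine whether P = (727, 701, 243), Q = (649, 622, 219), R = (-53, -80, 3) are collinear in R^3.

No

PQ = (-78, -79, -24), PR = (-780, -781, -240).
Comparing components 2 and 3: (-79)(-240) − (-24)(-781) = 216 ≠ 0, so PQ and PR are not parallel and the points are not collinear.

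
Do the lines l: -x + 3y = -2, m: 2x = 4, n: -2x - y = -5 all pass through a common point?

Lines aᵢx + bᵢy = cᵢ with pairwise distinct directions are concurrent exactly when det[aᵢ bᵢ cᵢ] = 0.
Here the determinant is 6.
Nonzero, so no common point exists.

No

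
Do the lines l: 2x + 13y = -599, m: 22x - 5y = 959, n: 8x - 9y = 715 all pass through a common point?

Yes

Intersecting l and m: solving the 2×2 system gives (x, y) = (32, -51).
Substitute into n: (8)(32) + (-9)(-51) = 715.
This equals 715, so (32, -51) lies on all three lines and they are concurrent.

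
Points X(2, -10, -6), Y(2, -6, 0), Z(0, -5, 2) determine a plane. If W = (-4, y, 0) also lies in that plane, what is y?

-7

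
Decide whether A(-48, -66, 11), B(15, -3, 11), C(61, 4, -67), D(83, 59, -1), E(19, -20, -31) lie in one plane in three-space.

The plane through A, B, C has normal n = AB × AC = (-4914, 4914, -2457) and equation n·P = -115479.
Checking the remaining points: n·D = -115479, n·E = -115479.
All equal -115479, so all 5 points lie in one plane.

Yes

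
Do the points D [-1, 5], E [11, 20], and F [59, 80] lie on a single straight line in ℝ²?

Yes

DE = (12, 15), DF = (60, 75).
det[DE; DF] = (12)(75) − (15)(60) = 0.
The determinant is zero, so the points are collinear.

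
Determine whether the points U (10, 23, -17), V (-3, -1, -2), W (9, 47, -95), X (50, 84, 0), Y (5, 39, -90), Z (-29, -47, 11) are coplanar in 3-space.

No

The plane through U, V, W has normal n = UV × UW = (1512, -1029, -336) and equation n·P = -2835.
Checking the remaining points: n·X = -10836, n·Y = -2331, n·Z = 819.
Since n·X = -10836 ≠ -2835, X is off the plane and the points are not all coplanar.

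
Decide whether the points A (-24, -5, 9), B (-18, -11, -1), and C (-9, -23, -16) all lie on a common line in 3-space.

No

AB = (6, -6, -10), AC = (15, -18, -25).
Comparing components 2 and 3: (-6)(-25) − (-10)(-18) = -30 ≠ 0, so AB and AC are not parallel and the points are not collinear.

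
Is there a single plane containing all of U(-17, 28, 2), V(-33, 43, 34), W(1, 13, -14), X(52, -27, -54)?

No

A normal to the plane through U, V, W is n = UV × UW = (240, 320, -30).
The plane has equation n·P = 4820. For X: n·X = 5460.
5460 ≠ 4820, so X is off the plane.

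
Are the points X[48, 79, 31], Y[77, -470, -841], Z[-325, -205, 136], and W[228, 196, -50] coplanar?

Yes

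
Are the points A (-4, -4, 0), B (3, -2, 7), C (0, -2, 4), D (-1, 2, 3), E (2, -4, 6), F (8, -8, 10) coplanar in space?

The plane through A, B, C has normal n = AB × AC = (-6, 0, 6) and equation n·P = 24.
Checking the remaining points: n·D = 24, n·E = 24, n·F = 12.
Since n·F = 12 ≠ 24, F is off the plane and the points are not all coplanar.

No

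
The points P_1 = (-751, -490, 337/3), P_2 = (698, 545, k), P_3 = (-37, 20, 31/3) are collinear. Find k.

Direction P_1P_3 = (714, 510, -102). From the x-coordinate of P_2, the parameter along the line is τ = (698 − (-751))/714 = 69/34.
Then k = 337/3 + 69/34·(-102) = -284/3.

-284/3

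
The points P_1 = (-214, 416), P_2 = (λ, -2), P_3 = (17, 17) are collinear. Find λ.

28

Collinearity: (P_2 − P_1) must be parallel to (P_3 − P_1) = (231, -399).
Cross-multiplying the components: (λ − (-214))·(-399) = (-418)·(231).
Solving gives λ = 28.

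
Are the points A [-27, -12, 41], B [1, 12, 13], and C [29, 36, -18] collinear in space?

No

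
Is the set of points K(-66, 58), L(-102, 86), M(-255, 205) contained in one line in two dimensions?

KL = (-36, 28), KM = (-189, 147).
det[KL; KM] = (-36)(147) − (28)(-189) = 0.
The determinant is zero, so the points are collinear.

Yes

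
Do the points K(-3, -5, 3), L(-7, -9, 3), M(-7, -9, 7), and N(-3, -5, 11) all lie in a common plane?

A normal to the plane through K, L, M is n = KL × KM = (-16, 16, 0).
The plane has equation n·P = -32. For N: n·N = -32.
Equal, so N lies in the plane and all four are coplanar.

Yes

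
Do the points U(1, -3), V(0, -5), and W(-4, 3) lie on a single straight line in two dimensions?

No

UV = (-1, -2), UW = (-5, 6).
If collinear, UW would be a scalar multiple of UV. But (-1)·(6) ≠ (-2)·(-5) (difference -16), so they are not parallel; the points are not collinear.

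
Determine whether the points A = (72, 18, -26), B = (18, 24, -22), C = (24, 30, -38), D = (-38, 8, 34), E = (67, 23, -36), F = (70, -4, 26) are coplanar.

The plane through A, B, C has normal n = AB × AC = (-120, -840, -360) and equation n·P = -14400.
Checking the remaining points: n·D = -14400, n·E = -14400, n·F = -14400.
All equal -14400, so all 6 points lie in one plane.

Yes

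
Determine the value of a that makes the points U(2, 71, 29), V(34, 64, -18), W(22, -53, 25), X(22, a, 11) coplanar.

Normal to plane UVW: n = (-5800, -812, -3828); plane equation n·P = -180264.
Requiring n·X = -180264: (-812)a + (-169708) = -180264.
So a = 13.

13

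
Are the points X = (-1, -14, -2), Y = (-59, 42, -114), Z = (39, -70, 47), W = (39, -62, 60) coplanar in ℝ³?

A normal to the plane through X, Y, Z is n = XY × XZ = (-3528, -1638, 1008).
The plane has equation n·P = 24444. For W: n·W = 24444.
Equal, so W lies in the plane and all four are coplanar.

Yes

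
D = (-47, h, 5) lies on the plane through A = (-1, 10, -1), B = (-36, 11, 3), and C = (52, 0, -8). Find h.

18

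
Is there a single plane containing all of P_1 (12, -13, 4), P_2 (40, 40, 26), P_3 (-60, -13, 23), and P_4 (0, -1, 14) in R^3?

No

The four points are coplanar iff the 3×3 determinant with rows P_1P_2, P_1P_3, P_1P_4 is zero.
Rows: (28, 53, 22), (-72, 0, 19), (-12, 12, 10).
Expanding along the first row: (28)(-228) − (53)(-492) + (22)(-864) = 684.
Nonzero ⇒ not coplanar.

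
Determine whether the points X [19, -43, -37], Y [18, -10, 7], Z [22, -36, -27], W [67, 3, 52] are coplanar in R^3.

No

The four points are coplanar iff the 3×3 determinant with rows XY, XZ, XW is zero.
Rows: (-1, 33, 44), (3, 7, 10), (48, 46, 89).
Expanding along the first row: (-1)(163) − (33)(-213) + (44)(-198) = -1846.
Nonzero ⇒ not coplanar.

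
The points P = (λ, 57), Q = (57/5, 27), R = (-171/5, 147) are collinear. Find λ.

0

The three points are collinear iff det[PQ; PR] = 0.
This determinant is linear in λ: (-120)λ + (0) = 0, so λ = 0.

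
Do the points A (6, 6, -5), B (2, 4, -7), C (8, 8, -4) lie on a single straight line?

No

AB = (-4, -2, -2), AC = (2, 2, 1).
Comparing components 2 and 3: (-2)(1) − (-2)(2) = 2 ≠ 0, so AB and AC are not parallel and the points are not collinear.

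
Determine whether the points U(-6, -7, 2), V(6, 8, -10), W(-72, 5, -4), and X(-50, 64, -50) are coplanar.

Yes

A normal to the plane through U, V, W is n = UV × UW = (54, 864, 1134).
The plane has equation n·P = -4104. For X: n·X = -4104.
Equal, so X lies in the plane and all four are coplanar.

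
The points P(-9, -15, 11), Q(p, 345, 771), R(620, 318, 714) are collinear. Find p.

671

Direction PR = (629, 333, 703). From the y-coordinate of Q, the parameter along the line is τ = (345 − (-15))/333 = 40/37.
Then p = (-9) + 40/37·(629) = 671.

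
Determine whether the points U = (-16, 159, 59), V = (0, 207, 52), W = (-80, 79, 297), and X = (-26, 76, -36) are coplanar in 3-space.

A normal to the plane through U, V, W is n = UV × UW = (10864, -3360, 1792).
The plane has equation n·P = -602336. For X: n·X = -602336.
Equal, so X lies in the plane and all four are coplanar.

Yes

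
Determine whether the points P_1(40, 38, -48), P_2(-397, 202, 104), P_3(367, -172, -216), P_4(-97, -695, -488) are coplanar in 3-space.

Yes

The four points are coplanar iff the 3×3 determinant with rows P_1P_2, P_1P_3, P_1P_4 is zero.
Rows: (-437, 164, 152), (327, -210, -168), (-137, -733, -440).
Expanding along the first row: (-437)(-30744) − (164)(-166896) + (152)(-268461) = 0.
Zero determinant ⇒ coplanar.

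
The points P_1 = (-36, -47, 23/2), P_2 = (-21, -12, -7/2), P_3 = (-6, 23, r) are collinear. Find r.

Direction P_1P_2 = (15, 35, -15). From the x-coordinate of P_3, the parameter along the line is τ = (-6 − (-36))/15 = 2.
Then r = 23/2 + 2·(-15) = -37/2.

-37/2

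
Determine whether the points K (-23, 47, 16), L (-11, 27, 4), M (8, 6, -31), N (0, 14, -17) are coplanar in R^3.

No

With K as base: KL = (12, -20, -12), KM = (31, -41, -47), KN = (23, -33, -33).
KM × KN = (-198, -58, -80).
KL · (KM × KN) = -256.
Since -256 ≠ 0, the four points are not coplanar.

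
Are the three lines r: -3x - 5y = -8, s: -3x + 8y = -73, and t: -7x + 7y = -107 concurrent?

The three lines meet at one point iff the augmented coefficient matrix [aᵢ bᵢ cᵢ] has rank < 3, i.e. its determinant vanishes.
Here the determinant is -195.
Nonzero, so no common point exists.

No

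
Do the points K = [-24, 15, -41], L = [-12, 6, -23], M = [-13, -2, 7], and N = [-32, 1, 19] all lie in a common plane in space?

Yes

With K as base: KL = (12, -9, 18), KM = (11, -17, 48), KN = (-8, -14, 60).
KM × KN = (-348, -1044, -290).
KL · (KM × KN) = 0.
The scalar triple product vanishes, so the four points are coplanar.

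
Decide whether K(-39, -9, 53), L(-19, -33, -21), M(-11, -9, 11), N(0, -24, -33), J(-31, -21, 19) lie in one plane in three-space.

The plane through K, L, M has normal n = KL × KM = (1008, -1232, 672) and equation n·P = 7392.
Checking the remaining points: n·N = 7392, n·J = 7392.
All equal 7392, so all 5 points lie in one plane.

Yes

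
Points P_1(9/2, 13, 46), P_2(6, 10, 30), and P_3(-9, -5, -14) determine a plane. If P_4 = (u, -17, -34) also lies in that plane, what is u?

Coplanarity requires P_1P_2 · (P_1P_3 × P_1P_4) = 0.
P_1P_2 = (3/2, -3, -16), P_1P_3 = (-27/2, -18, -60); the triple product is linear in u with coefficient -108 and constant term -3294.
Setting it to zero: u = -61/2.

-61/2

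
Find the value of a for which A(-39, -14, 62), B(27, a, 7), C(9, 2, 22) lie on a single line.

8

Collinearity requires AB × AC = 0; each component is linear in a.
The x-component gives (-40)a + (320) = 0, so a = 8.
The remaining components then also vanish.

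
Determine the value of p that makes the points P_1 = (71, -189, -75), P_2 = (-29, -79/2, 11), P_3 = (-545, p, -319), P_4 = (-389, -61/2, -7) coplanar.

-518

Normal to plane P_1P_2P_4: n = (-3465, -32760, 52920); plane equation n·P = 1976625.
Requiring n·P_3 = 1976625: (-32760)p + (-14993055) = 1976625.
So p = -518.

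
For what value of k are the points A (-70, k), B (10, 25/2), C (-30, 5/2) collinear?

-15/2

Collinearity: (A − B) must be parallel to (C − B) = (-40, -10).
Cross-multiplying the components: (k − 25/2)·(-40) = (-80)·(-10).
Solving gives k = -15/2.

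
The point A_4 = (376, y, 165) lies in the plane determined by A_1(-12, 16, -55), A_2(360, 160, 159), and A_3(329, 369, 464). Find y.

164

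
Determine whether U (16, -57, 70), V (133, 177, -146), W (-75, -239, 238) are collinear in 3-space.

Yes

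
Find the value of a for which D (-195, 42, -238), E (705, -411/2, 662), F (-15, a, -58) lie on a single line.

-15/2

Collinearity requires DE × DF = 0; each component is linear in a.
The x-component gives (-900)a + (-6750) = 0, so a = -15/2.
The remaining components then also vanish.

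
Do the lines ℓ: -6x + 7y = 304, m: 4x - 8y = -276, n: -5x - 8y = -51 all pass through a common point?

Yes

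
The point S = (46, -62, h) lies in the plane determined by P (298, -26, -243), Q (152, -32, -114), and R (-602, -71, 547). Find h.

-37

The plane through P, Q, R has equation 1065x − 760y + 1170z = 52820.
Substituting S: (1170)h + (96110) = 52820, so h = -37.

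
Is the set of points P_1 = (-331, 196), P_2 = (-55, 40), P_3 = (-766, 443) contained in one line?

P_1P_2 = (276, -156), P_1P_3 = (-435, 247).
If collinear, P_1P_3 would be a scalar multiple of P_1P_2. But (276)·(247) ≠ (-156)·(-435) (difference 312), so they are not parallel; the points are not collinear.

No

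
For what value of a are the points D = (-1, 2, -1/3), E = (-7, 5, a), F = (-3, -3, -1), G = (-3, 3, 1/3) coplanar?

5/3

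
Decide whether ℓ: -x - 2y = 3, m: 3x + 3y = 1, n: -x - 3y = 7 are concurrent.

No

Intersecting ℓ and m: solving the 2×2 system gives (x, y) = (11/3, -10/3).
Substitute into n: (-1)(11/3) + (-3)(-10/3) = 19/3.
But n requires 7 ≠ 19/3, so the three lines have no common point.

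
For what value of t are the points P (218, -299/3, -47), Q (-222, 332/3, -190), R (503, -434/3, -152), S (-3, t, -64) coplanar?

-58/3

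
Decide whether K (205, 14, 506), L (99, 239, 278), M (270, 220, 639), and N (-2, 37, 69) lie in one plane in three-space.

Yes

A normal to the plane through K, L, M is n = KL × KM = (76893, -722, -36461).
The plane has equation n·P = -2696309. For N: n·N = -2696309.
Equal, so N lies in the plane and all four are coplanar.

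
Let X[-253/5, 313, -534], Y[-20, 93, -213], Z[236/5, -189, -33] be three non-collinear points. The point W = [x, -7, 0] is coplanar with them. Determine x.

Coplanarity requires XY · (XZ × XW) = 0.
XY = (153/5, -220, 321), XZ = (489/5, -502, 501); the triple product is linear in x with coefficient 50922 and constant term 3615462/5.
Setting it to zero: x = -71/5.

-71/5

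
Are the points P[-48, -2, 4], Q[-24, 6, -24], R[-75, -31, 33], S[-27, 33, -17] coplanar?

With P as base: PQ = (24, 8, -28), PR = (-27, -29, 29), PS = (21, 35, -21).
PR × PS = (-406, 42, -336).
PQ · (PR × PS) = 0.
The scalar triple product vanishes, so the four points are coplanar.

Yes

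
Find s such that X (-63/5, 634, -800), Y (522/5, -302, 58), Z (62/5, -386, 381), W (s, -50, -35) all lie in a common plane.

77/5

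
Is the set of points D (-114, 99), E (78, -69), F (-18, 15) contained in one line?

Yes

DE = (192, -168), DF = (96, -84).
det[DE; DF] = (192)(-84) − (-168)(96) = 0.
The determinant is zero, so the points are collinear.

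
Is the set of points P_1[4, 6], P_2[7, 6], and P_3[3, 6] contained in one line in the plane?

Yes

P_1P_2 = (3, 0), P_1P_3 = (-1, 0).
det[P_1P_2; P_1P_3] = (3)(0) − (0)(-1) = 0.
The determinant is zero, so the points are collinear.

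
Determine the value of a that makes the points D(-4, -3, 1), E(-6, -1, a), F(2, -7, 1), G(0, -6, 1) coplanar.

Coplanarity ⇔ det[DE; DF; DG] = 0.
Expanding, this is linear in a: (-2)a + (2) = 0.
So a = 1.

1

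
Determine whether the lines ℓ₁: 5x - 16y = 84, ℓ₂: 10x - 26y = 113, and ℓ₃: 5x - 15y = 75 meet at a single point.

Intersecting ℓ₁ and ℓ₂: solving the 2×2 system gives (x, y) = (-188/15, -55/6).
Substitute into ℓ₃: (5)(-188/15) + (-15)(-55/6) = 449/6.
But ℓ₃ requires 75 ≠ 449/6, so the three lines have no common point.

No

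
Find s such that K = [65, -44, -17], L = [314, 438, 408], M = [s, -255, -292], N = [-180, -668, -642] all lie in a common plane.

The points are coplanar iff KL · (KM × KN) = 0.
Expanding, this is linear in s: (36050)s + (-1730400) = 0.
So s = 48.

48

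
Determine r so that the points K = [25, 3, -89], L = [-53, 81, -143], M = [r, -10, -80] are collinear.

38

Direction KL = (-78, 78, -54). From the y-coordinate of M, the parameter along the line is τ = (-10 − 3)/78 = -1/6.
Then r = 25 + (-1/6)·(-78) = 38.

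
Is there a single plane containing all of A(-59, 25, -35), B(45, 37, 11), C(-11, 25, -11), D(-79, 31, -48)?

A normal to the plane through A, B, C is n = AB × AC = (288, -288, -576).
The plane has equation n·P = -4032. For D: n·D = -4032.
Equal, so D lies in the plane and all four are coplanar.

Yes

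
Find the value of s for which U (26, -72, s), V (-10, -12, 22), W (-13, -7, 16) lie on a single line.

94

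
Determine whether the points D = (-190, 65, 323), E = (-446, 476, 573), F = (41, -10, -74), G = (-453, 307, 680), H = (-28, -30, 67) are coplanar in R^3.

No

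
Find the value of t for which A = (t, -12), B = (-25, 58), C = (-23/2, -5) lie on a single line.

Collinearity: (A − B) must be parallel to (C − B) = (27/2, -63).
Cross-multiplying the components: (t − (-25))·(-63) = (-70)·(27/2).
Solving gives t = -10.

-10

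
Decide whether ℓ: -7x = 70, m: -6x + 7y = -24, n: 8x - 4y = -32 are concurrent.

Lines aᵢx + bᵢy = cᵢ with pairwise distinct directions are concurrent exactly when det[aᵢ bᵢ cᵢ] = 0.
Here the determinant is 0.
It vanishes, so the lines are concurrent at (-10, -12).

Yes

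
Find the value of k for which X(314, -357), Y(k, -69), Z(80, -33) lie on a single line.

106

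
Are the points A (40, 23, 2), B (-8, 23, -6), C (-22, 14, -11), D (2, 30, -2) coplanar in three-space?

With A as base: AB = (-48, 0, -8), AC = (-62, -9, -13), AD = (-38, 7, -4).
AC × AD = (127, 246, -776).
AB · (AC × AD) = 112.
Since 112 ≠ 0, the four points are not coplanar.

No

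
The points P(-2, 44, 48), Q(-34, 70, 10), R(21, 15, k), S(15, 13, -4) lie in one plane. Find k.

Normal to plane PQS: n = (-2530, -2310, 550); plane equation n·X = -70180.
Requiring n·R = -70180: (550)k + (-87780) = -70180.
So k = 32.

32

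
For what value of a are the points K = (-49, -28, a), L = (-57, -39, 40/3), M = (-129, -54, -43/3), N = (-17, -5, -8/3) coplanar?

5

The points are coplanar iff KL · (KM × KN) = 0.
Expanding, this is linear in a: (1848)a + (-9240) = 0.
So a = 5.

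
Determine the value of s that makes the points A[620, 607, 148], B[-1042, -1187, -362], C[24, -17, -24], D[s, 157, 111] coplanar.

Coplanarity ⇔ det[AB; AC; AD] = 0.
Expanding, this is linear in s: (-9672)s + (-957528) = 0.
So s = -99.

-99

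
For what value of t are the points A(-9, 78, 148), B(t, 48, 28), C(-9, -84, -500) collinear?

-9

Collinearity requires AB × AC = 0; each component is linear in t.
The y-component gives (648)t + (5832) = 0, so t = -9.
The remaining components then also vanish.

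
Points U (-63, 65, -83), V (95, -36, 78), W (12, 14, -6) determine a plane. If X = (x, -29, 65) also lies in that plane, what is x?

82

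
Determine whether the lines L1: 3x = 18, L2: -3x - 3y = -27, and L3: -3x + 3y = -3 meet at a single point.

No

The three lines meet at one point iff the augmented coefficient matrix [aᵢ bᵢ cᵢ] has rank < 3, i.e. its determinant vanishes.
Here the determinant is -54.
Nonzero, so no common point exists.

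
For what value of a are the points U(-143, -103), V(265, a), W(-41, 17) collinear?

377

The three points are collinear iff det[UV; UW] = 0.
This determinant is linear in a: (-102)a + (38454) = 0, so a = 377.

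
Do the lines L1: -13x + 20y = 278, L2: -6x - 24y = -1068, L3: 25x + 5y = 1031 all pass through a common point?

The three lines meet at one point iff the augmented coefficient matrix [aᵢ bᵢ cᵢ] has rank < 3, i.e. its determinant vanishes.
Here the determinant is 432.
Nonzero, so no common point exists.

No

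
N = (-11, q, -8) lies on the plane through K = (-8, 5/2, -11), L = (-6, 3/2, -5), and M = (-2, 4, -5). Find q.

-1/2

Coplanarity requires KL · (KM × KN) = 0.
KL = (2, -1, 6), KM = (6, 3/2, 6); the triple product is linear in q with coefficient 24 and constant term 12.
Setting it to zero: q = -1/2.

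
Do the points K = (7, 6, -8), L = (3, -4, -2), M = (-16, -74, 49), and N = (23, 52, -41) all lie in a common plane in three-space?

No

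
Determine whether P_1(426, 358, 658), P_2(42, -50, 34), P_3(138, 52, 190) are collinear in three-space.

Yes

P_1P_2 = (-384, -408, -624), P_1P_3 = (-288, -306, -468).
Each component of P_1P_3 is 3/4 times the corresponding component of P_1P_2, so P_1P_3 = 3/4·P_1P_2 and the points are collinear.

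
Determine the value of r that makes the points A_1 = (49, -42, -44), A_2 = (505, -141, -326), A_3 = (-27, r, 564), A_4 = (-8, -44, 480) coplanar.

-42

Coplanarity ⇔ det[A_1A_2; A_1A_3; A_1A_4] = 0.
Expanding, this is linear in r: (222870)r + (9360540) = 0.
So r = -42.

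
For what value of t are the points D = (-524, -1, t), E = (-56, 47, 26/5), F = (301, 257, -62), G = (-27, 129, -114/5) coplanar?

72/5

Coplanarity ⇔ det[DE; DF; DG] = 0.
Expanding, this is linear in t: (-23184)t + (1669248/5) = 0.
So t = 72/5.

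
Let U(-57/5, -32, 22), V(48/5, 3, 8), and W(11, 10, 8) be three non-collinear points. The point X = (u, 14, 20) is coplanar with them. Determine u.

A normal to the plane is n = UV × UW = (98, -98/5, 98).
X lies in the plane iff n · UX = 0.
This gives (98)u + (98/5) = 0, so u = -1/5.

-1/5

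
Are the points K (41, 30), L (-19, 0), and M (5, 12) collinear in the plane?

Yes

KL = (-60, -30), KM = (-36, -18).
Checking proportionality: KM = 3/5·KL, so the vectors are parallel and the points are collinear.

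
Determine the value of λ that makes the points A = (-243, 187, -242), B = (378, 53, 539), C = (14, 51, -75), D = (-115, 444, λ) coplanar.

471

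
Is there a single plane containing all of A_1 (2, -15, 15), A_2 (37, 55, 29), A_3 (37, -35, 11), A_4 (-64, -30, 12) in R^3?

Yes

With A_1 as base: A_1A_2 = (35, 70, 14), A_1A_3 = (35, -20, -4), A_1A_4 = (-66, -15, -3).
A_1A_3 × A_1A_4 = (0, 369, -1845).
A_1A_2 · (A_1A_3 × A_1A_4) = 0.
The scalar triple product vanishes, so the four points are coplanar.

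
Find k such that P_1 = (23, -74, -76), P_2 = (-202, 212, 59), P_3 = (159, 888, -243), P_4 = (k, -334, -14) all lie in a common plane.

The points are coplanar iff P_1P_2 · (P_1P_3 × P_1P_4) = 0.
Expanding, this is linear in k: (-177632)k + (-6750016) = 0.
So k = -38.

-38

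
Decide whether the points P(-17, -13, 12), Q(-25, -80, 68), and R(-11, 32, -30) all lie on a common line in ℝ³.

No

PQ = (-8, -67, 56), PR = (6, 45, -42).
Comparing components 2 and 3: (-67)(-42) − (56)(45) = 294 ≠ 0, so PQ and PR are not parallel and the points are not collinear.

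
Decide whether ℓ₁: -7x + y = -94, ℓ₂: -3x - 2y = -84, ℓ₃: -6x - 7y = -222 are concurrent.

Yes

Intersecting ℓ₁ and ℓ₂: solving the 2×2 system gives (x, y) = (16, 18).
Substitute into ℓ₃: (-6)(16) + (-7)(18) = -222.
This equals -222, so (16, 18) lies on all three lines and they are concurrent.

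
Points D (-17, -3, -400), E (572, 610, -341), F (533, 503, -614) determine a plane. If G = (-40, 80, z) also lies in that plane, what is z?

Coplanarity requires DE · (DF × DG) = 0.
DE = (589, 613, 59), DF = (550, 506, -214); the triple product is linear in z with coefficient -39116 and constant term 1212596.
Setting it to zero: z = 31.

31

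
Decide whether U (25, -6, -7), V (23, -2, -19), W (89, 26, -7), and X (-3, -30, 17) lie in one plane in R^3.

With U as base: UV = (-2, 4, -12), UW = (64, 32, 0), UX = (-28, -24, 24).
UW × UX = (768, -1536, -640).
UV · (UW × UX) = 0.
The scalar triple product vanishes, so the four points are coplanar.

Yes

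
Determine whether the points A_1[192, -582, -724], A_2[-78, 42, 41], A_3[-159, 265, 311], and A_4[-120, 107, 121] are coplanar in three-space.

No

With A_1 as base: A_1A_2 = (-270, 624, 765), A_1A_3 = (-351, 847, 1035), A_1A_4 = (-312, 689, 845).
A_1A_3 × A_1A_4 = (2600, -26325, 22425).
A_1A_2 · (A_1A_3 × A_1A_4) = 26325.
Since 26325 ≠ 0, the four points are not coplanar.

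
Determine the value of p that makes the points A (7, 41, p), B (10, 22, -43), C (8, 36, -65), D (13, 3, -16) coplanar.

The points are coplanar iff AB · (AC × AD) = 0.
Expanding, this is linear in p: (4)p + (280) = 0.
So p = -70.

-70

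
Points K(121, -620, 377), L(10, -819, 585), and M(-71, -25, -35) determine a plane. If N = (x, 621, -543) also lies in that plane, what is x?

A normal to the plane is n = KL × KM = (-41772, -85668, -104253).
N lies in the plane iff n · KN = 0.
This gives (-41772)x + (-5346816) = 0, so x = -128.

-128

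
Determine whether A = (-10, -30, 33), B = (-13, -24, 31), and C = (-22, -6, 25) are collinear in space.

Yes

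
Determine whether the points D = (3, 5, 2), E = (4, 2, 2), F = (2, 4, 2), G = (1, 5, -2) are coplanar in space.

No

A normal to the plane through D, E, F is n = DE × DF = (0, 0, -4).
The plane has equation n·P = -8. For G: n·G = 8.
8 ≠ -8, so G is off the plane.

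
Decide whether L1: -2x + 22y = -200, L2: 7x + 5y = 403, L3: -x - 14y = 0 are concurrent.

Intersecting L1 and L2: solving the 2×2 system gives (x, y) = (4933/82, -297/82).
Substitute into L3: (-1)(4933/82) + (-14)(-297/82) = -775/82.
But L3 requires 0 ≠ -775/82, so the three lines have no common point.

No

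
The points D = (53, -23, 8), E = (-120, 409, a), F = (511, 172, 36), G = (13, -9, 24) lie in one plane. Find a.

298

Coplanarity ⇔ det[DE; DF; DG] = 0.
Expanding, this is linear in a: (14212)a + (-4235176) = 0.
So a = 298.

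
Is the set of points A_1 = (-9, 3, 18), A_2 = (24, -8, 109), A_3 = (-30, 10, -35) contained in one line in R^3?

No

A_1A_2 = (33, -11, 91), A_1A_3 = (-21, 7, -53).
A_1A_2 × A_1A_3 = (-54, -162, 0).
The cross product is nonzero, so the points do not lie on one line.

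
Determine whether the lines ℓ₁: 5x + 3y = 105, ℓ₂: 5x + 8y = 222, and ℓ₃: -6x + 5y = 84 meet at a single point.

No

Intersecting ℓ₁ and ℓ₂: solving the 2×2 system gives (x, y) = (174/25, 117/5).
Substitute into ℓ₃: (-6)(174/25) + (5)(117/5) = 1881/25.
But ℓ₃ requires 84 ≠ 1881/25, so the three lines have no common point.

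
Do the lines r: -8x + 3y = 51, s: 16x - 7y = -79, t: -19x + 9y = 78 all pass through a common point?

The three lines meet at one point iff the augmented coefficient matrix [aᵢ bᵢ cᵢ] has rank < 3, i.e. its determinant vanishes.
Here the determinant is 0.
It vanishes, so the lines are concurrent at (-15, -23).

Yes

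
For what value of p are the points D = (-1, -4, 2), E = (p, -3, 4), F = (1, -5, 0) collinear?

-3

Collinearity requires DE × DF = 0; each component is linear in p.
The y-component gives (2)p + (6) = 0, so p = -3.
The remaining components then also vanish.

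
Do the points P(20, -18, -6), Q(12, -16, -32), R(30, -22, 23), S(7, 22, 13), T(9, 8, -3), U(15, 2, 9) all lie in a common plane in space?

The plane through P, Q, R has normal n = PQ × PR = (-46, -28, 12) and equation n·X = -488.
Checking the remaining points: n·S = -782, n·T = -674, n·U = -638.
Since n·S = -782 ≠ -488, S is off the plane and the points are not all coplanar.

No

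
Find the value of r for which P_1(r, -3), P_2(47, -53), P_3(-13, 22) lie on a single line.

Collinearity: (P_1 − P_2) must be parallel to (P_3 − P_2) = (-60, 75).
Cross-multiplying the components: (r − 47)·(75) = (50)·(-60).
Solving gives r = 7.

7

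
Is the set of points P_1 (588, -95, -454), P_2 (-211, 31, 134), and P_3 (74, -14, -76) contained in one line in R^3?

No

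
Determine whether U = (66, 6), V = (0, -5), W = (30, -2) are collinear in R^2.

No

UV = (-66, -11), UW = (-36, -8).
Twice the signed area of △UVW is (-66)(-8) − (-11)(-36) = 132.
The area is nonzero, so the three points are not collinear.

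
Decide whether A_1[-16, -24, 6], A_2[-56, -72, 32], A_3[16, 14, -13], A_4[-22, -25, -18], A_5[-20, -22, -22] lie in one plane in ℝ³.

The plane through A_1, A_2, A_3 has normal n = A_1A_2 × A_1A_3 = (-76, 72, 16) and equation n·P = -416.
Checking the remaining points: n·A_4 = -416, n·A_5 = -416.
All equal -416, so all 5 points lie in one plane.

Yes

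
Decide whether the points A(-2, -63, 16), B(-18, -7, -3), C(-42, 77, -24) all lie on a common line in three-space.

No

AB = (-16, 56, -19), AC = (-40, 140, -40).
Comparing components 2 and 3: (56)(-40) − (-19)(140) = 420 ≠ 0, so AB and AC are not parallel and the points are not collinear.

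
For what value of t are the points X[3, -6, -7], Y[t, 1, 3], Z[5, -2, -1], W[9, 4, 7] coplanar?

7

Normal to plane XZW: n = (-4, 8, -4); plane equation n·P = -32.
Requiring n·Y = -32: (-4)t + (-4) = -32.
So t = 7.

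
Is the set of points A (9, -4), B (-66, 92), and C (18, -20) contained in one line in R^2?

AB = (-75, 96), AC = (9, -16).
det[AB; AC] = (-75)(-16) − (96)(9) = 336.
The determinant is nonzero, so they are not collinear.

No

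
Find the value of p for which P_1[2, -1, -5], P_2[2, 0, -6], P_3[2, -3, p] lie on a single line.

-3

Direction P_1P_2 = (0, 1, -1). From the y-coordinate of P_3, the parameter along the line is τ = (-3 − (-1))/1 = -2.
Then p = (-5) + (-2)·(-1) = -3.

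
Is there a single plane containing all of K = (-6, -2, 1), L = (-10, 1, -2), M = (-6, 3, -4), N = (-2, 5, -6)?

Yes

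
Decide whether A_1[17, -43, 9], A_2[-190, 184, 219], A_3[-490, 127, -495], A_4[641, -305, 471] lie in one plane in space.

The four points are coplanar iff the 3×3 determinant with rows A_1A_2, A_1A_3, A_1A_4 is zero.
Rows: (-207, 227, 210), (-507, 170, -504), (624, -262, 462).
Expanding along the first row: (-207)(-53508) − (227)(80262) + (210)(26754) = -1524978.
Nonzero ⇒ not coplanar.

No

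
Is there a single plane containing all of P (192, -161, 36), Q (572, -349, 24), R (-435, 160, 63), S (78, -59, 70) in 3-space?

Yes

The four points are coplanar iff the 3×3 determinant with rows PQ, PR, PS is zero.
Rows: (380, -188, -12), (-627, 321, 27), (-114, 102, 34).
Expanding along the first row: (380)(8160) − (-188)(-18240) + (-12)(-27360) = 0.
Zero determinant ⇒ coplanar.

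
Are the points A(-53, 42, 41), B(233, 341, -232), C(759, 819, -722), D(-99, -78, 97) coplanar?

A normal to the plane through A, B, C is n = AB × AC = (-16016, -3458, -20566).
The plane has equation n·P = -139594. For D: n·D = -139594.
Equal, so D lies in the plane and all four are coplanar.

Yes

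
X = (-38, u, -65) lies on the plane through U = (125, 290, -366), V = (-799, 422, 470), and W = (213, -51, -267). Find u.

31

The plane through U, V, W has equation 298144x + 165044y + 303468z = -25938528.
Substituting X: (165044)u + (-31054892) = -25938528, so u = 31.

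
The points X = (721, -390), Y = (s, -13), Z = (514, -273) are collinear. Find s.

54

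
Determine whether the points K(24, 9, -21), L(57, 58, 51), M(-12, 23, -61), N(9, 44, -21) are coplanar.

Yes

The four points are coplanar iff the 3×3 determinant with rows KL, KM, KN is zero.
Rows: (33, 49, 72), (-36, 14, -40), (-15, 35, 0).
Expanding along the first row: (33)(1400) − (49)(-600) + (72)(-1050) = 0.
Zero determinant ⇒ coplanar.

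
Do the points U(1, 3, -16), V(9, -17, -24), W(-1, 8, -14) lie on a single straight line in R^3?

Yes

UV = (8, -20, -8), UW = (-2, 5, 2).
UV × UW = (0, 0, 0).
The cross product vanishes, so the three points are collinear.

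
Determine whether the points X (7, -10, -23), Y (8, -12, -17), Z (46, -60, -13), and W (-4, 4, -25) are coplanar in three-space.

With X as base: XY = (1, -2, 6), XZ = (39, -50, 10), XW = (-11, 14, -2).
XZ × XW = (-40, -32, -4).
XY · (XZ × XW) = 0.
The scalar triple product vanishes, so the four points are coplanar.

Yes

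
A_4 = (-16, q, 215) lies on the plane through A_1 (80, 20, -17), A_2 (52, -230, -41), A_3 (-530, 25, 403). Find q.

980

The plane through A_1, A_2, A_3 has equation −104880x + 26400y − 152640z = -5267520.
Substituting A_4: (26400)q + (-31139520) = -5267520, so q = 980.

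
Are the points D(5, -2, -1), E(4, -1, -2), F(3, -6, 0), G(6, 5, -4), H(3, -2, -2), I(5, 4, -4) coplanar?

The plane through D, E, F has normal n = DE × DF = (-3, 3, 6) and equation n·P = -27.
Checking the remaining points: n·G = -27, n·H = -27, n·I = -27.
All equal -27, so all 6 points lie in one plane.

Yes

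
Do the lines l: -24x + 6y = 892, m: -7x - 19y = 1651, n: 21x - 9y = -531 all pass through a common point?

No

Lines aᵢx + bᵢy = cᵢ with pairwise distinct directions are concurrent exactly when det[aᵢ bᵢ cᵢ] = 0.
Here the determinant is -924.
Nonzero, so no common point exists.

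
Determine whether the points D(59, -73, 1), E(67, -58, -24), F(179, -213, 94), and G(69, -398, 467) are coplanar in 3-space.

The four points are coplanar iff the 3×3 determinant with rows DE, DF, DG is zero.
Rows: (8, 15, -25), (120, -140, 93), (10, -325, 466).
Expanding along the first row: (8)(-35015) − (15)(54990) + (-25)(-37600) = -164970.
Nonzero ⇒ not coplanar.

No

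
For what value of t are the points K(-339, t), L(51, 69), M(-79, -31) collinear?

Collinearity: (K − L) must be parallel to (M − L) = (-130, -100).
Cross-multiplying the components: (t − 69)·(-130) = (-390)·(-100).
Solving gives t = -231.

-231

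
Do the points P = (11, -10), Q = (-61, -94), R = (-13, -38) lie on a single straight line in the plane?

Yes

PQ = (-72, -84), PR = (-24, -28).
Twice the signed area of △PQR is (-72)(-28) − (-84)(-24) = 0.
The triangle is degenerate (zero area), so the points are collinear.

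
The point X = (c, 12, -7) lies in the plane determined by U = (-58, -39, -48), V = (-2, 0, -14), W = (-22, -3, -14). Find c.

36

The plane through U, V, W has equation 102x − 680y + 612z = -8772.
Substituting X: (102)c + (-12444) = -8772, so c = 36.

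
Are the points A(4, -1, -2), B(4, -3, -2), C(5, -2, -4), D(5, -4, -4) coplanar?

The four points are coplanar iff the 3×3 determinant with rows AB, AC, AD is zero.
Rows: (0, -2, 0), (1, -1, -2), (1, -3, -2).
Expanding along the first row: (0)(-4) − (-2)(0) + (0)(-2) = 0.
Zero determinant ⇒ coplanar.

Yes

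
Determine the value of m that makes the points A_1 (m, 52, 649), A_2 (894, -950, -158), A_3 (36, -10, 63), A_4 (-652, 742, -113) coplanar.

-18

Coplanarity ⇔ det[A_1A_2; A_1A_3; A_1A_4] = 0.
Expanding, this is linear in m: (331632)m + (5969376) = 0.
So m = -18.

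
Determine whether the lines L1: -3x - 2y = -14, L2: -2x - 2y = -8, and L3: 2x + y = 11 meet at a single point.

No

Intersecting L1 and L2: solving the 2×2 system gives (x, y) = (6, -2).
Substitute into L3: (2)(6) + (1)(-2) = 10.
But L3 requires 11 ≠ 10, so the three lines have no common point.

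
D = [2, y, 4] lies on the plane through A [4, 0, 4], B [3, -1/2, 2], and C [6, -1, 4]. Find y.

1

Coplanarity requires AB · (AC × AD) = 0.
AB = (-1, -1/2, -2), AC = (2, -1, 0); the triple product is linear in y with coefficient -4 and constant term 4.
Setting it to zero: y = 1.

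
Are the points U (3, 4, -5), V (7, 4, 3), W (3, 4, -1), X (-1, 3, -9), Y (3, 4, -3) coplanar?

No

The plane through U, V, W has normal n = UV × UW = (0, -16, 0) and equation n·P = -64.
Checking the remaining points: n·X = -48, n·Y = -64.
Since n·X = -48 ≠ -64, X is off the plane and the points are not all coplanar.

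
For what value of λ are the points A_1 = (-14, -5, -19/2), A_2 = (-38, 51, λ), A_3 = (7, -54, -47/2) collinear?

13/2

Collinearity requires A_1A_2 × A_1A_3 = 0; each component is linear in λ.
The x-component gives (49)λ + (-637/2) = 0, so λ = 13/2.
The remaining components then also vanish.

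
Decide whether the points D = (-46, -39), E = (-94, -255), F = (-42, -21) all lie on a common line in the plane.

Yes

DE = (-48, -216), DF = (4, 18).
Checking proportionality: DF = -1/12·DE, so the vectors are parallel and the points are collinear.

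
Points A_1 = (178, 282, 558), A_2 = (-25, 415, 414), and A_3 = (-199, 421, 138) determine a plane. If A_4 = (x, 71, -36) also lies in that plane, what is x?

-3

Coplanarity requires A_1A_2 · (A_1A_3 × A_1A_4) = 0.
A_1A_2 = (-203, 133, -144), A_1A_3 = (-377, 139, -420); the triple product is linear in x with coefficient -35844 and constant term -107532.
Setting it to zero: x = -3.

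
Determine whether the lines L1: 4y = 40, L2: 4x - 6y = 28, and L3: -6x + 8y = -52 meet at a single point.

Intersecting L1 and L2: solving the 2×2 system gives (x, y) = (22, 10).
Substitute into L3: (-6)(22) + (8)(10) = -52.
This equals -52, so (22, 10) lies on all three lines and they are concurrent.

Yes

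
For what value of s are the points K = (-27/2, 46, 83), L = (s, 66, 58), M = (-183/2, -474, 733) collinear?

-21/2

Collinearity requires KL × KM = 0; each component is linear in s.
The y-component gives (-650)s + (-6825) = 0, so s = -21/2.
The remaining components then also vanish.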